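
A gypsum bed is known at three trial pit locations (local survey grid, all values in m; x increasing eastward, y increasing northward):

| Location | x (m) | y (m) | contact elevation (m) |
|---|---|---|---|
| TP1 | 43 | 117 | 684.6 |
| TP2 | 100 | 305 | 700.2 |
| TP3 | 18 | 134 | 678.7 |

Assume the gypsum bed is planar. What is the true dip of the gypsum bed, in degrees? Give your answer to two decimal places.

Let the plane be z = a·x + b·y + c.
TP2−TP1: 57a + 188b = 15.6;  TP3−TP1: −25a + 17b = −5.9.
Solving gives a = 0.24244, b = 0.00947.
Gradient magnitude |∇z| = √(a² + b²) = √(0.05878 + 0.00009) = 0.24263.
True dip = arctan(0.24263) = 13.64°, dipping toward W (azimuth ≈ 268°).

13.64°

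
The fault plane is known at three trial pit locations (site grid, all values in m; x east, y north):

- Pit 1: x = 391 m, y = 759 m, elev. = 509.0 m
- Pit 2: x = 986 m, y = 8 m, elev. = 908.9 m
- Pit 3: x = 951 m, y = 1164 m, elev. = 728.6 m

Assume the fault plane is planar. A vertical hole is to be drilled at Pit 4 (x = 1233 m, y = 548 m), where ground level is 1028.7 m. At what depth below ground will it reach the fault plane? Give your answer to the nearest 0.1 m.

Two edge vectors: Pit 1→Pit 2 = (595, -751, 399.9), Pit 1→Pit 3 = (560, 405, 219.6).
Normal n = (Pit 1→Pit 2) × (Pit 1→Pit 3) = (-326879.1, 93282, 661535).
So ∂z/∂x = −n_x/n_z = 0.494122 and ∂z/∂y = −n_y/n_z = −0.141008.
Intercept c from Pit 1: 509 − 193.20 + 107.03 = 422.82.
At (1233, 548): z_contact = 609.25 − 77.27 + 422.82 = 954.80 m.
Depth below ground = 1028.7 − 954.80 = 73.9 m.

73.9 m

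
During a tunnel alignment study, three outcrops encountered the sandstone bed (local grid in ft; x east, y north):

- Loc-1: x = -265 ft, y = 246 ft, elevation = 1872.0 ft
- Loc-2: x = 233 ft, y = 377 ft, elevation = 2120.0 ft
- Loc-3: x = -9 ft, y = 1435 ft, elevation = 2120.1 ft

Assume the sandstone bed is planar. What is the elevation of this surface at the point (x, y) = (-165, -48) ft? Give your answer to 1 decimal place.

Two edge vectors: Loc-1→Loc-2 = (498, 131, 248), Loc-1→Loc-3 = (256, 1189, 248.1).
Normal n = (Loc-1→Loc-2) × (Loc-1→Loc-3) = (-262370.9, -60065.8, 558586).
So ∂z/∂x = −n_x/n_z = 0.469705 and ∂z/∂y = −n_y/n_z = 0.107532.
Intercept c from Loc-1: 1872 + 124.47 − 26.45 = 1970.02.
At (-165, -48): z = −77.5 − 5.2 + 1970.02 = 1887.4 ft.

1887.4 ft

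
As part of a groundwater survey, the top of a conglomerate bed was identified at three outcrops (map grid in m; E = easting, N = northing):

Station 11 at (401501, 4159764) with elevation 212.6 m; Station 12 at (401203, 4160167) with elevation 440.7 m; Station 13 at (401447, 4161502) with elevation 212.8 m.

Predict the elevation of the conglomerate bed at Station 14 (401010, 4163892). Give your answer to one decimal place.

502.9 m

Two edge vectors: Station 11→Station 12 = (-298, 403, 228.1), Station 11→Station 13 = (-54, 1738, 0.2).
Normal n = (Station 11→Station 12) × (Station 11→Station 13) = (-396357.2, -12257.8, -496162).
So ∂z/∂E = −n_x/n_z = −0.798846345 and ∂z/∂N = −n_y/n_z = −0.024705237.
Intercept c from Station 11: 212.6 + 320737.61 + 102767.96 = 423718.16.
At (401010, 4163892): z = −320345.4 − 102869.9 + 423718.16 = 502.9 m.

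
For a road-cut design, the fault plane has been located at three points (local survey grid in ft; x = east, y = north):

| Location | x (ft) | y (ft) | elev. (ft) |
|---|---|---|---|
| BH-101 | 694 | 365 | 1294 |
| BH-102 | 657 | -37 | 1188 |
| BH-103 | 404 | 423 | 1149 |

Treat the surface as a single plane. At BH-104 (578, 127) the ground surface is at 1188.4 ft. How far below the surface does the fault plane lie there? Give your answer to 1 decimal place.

Two edge vectors: BH-101→BH-102 = (-37, -402, -106), BH-101→BH-103 = (-290, 58, -145).
Normal n = (BH-101→BH-102) × (BH-101→BH-103) = (64438, 25375, -118726).
So ∂z/∂x = −n_x/n_z = 0.54275 and ∂z/∂y = −n_y/n_z = 0.21373.
Intercept c from BH-101: 1294 − 376.67 − 78.01 = 839.32.
At (578, 127): z_contact = 313.71 + 27.14 + 839.32 = 1180.17 ft.
Depth below ground = 1188.4 − 1180.17 = 8.2 ft.

8.2 ft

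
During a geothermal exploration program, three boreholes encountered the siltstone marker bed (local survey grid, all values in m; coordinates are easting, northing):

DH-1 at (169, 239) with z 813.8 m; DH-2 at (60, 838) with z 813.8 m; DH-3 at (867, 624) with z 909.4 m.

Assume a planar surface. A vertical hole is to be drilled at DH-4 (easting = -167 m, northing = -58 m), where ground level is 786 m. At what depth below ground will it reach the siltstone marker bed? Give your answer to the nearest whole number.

21 m

Two edge vectors: DH-1→DH-2 = (-109, 599, 0), DH-1→DH-3 = (698, 385, 95.6).
Normal n = (DH-1→DH-2) × (DH-1→DH-3) = (57264.4, 10420.4, -460067).
So ∂z/∂easting = −n_x/n_z = 0.12447 and ∂z/∂northing = −n_y/n_z = 0.02265.
Intercept c from DH-1: 813.8 − 21.04 − 5.41 = 787.35.
At (-167, -58): z_contact = −20.8 − 1.3 + 787.35 = 765.3 m.
Depth below ground = 786 − 765.3 = 21 m.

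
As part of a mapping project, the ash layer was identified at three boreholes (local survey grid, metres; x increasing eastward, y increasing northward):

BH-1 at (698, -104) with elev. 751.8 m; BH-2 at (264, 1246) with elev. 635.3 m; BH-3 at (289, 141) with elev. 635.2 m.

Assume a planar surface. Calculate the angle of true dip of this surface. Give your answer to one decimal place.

16.1°

Let the plane be z = a·x + b·y + c.
BH-2−BH-1: −434a + 1350b = −116.5;  BH-3−BH-1: −409a + 245b = −116.6.
Solving gives a = 0.28906, b = 0.00663.
Gradient magnitude |∇z| = √(a² + b²) = √(0.08355 + 0.00004) = 0.28913.
True dip = arctan(0.28913) = 16.1°, dipping toward W (azimuth ≈ 269°).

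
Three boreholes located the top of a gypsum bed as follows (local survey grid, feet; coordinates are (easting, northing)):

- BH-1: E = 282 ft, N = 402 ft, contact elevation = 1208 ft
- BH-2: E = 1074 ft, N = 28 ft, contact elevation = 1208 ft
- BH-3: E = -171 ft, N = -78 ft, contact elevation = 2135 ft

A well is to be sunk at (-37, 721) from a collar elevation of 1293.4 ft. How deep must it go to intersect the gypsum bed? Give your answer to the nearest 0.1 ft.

Let the plane be z = a·E + b·N + c.
BH-2−BH-1: 792a − 374b = 0;  BH-3−BH-1: −453a − 480b = 927.
Solving gives a = −0.630839, b = −1.335895.
Then c = 1208 − a·282 − b·402 = 1922.93.
At (-37, 721): z_contact = 23.34 − 963.18 + 1922.93 = 983.09 ft.
Depth below ground = 1293.4 − 983.09 = 310.3 ft.

310.3 ft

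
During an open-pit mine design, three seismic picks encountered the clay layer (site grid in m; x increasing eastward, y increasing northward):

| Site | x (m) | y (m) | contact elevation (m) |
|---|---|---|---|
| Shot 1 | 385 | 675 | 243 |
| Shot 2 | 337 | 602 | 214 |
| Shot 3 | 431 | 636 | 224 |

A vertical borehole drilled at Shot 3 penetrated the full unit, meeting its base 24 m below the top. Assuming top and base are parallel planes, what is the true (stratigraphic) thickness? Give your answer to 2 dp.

22.03 m

Let the plane be z = a·x + b·y + c.
Shot 2−Shot 1: −48a − 73b = −29;  Shot 3−Shot 1: 46a − 39b = −19.
Solving gives a = −0.04895, b = 0.42945.
|∇z| = √(a²+b²) = 0.43223, so dip δ = arctan(0.43223) = 23.38°.
True thickness = vertical thickness × cos δ = 24 × cos 23.38° = 22.03 m.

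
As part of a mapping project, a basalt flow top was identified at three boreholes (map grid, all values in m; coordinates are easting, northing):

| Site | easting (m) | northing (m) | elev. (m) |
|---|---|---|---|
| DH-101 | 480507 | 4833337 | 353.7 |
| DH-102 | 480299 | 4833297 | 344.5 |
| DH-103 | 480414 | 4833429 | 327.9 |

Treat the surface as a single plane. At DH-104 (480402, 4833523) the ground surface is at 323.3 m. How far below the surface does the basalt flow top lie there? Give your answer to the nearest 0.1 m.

14.9 m

Let the plane be z = a·easting + b·northing + c.
DH-102−DH-101: −208a − 40b = −9.2;  DH-103−DH-101: −93a + 92b = −25.8.
Solving gives a = 0.082184109, b = −0.197357368.
Then c = 353.7 − a·480507 − b·4833337 = 914758.33.
At (480402, 4833523): z_contact = 39481.41 − 953931.38 + 914758.33 = 308.36 m.
Depth below ground = 323.3 − 308.36 = 14.9 m.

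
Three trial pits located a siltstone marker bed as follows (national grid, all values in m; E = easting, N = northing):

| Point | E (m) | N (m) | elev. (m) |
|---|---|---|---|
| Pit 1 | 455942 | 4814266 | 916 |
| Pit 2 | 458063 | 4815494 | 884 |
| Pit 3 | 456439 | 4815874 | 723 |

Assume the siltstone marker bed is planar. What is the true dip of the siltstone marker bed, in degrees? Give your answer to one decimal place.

Let the plane be z = a·E + b·N + c.
Pit 2−Pit 1: 2121a + 1228b = −32;  Pit 3−Pit 1: 497a + 1608b = −193.
Solving gives a = 0.06626, b = −0.14050.
Gradient magnitude |∇z| = √(a² + b²) = √(0.00439 + 0.01974) = 0.15535.
True dip = arctan(0.15535) = 8.8°, dipping toward NNW (azimuth ≈ 335°).

8.8°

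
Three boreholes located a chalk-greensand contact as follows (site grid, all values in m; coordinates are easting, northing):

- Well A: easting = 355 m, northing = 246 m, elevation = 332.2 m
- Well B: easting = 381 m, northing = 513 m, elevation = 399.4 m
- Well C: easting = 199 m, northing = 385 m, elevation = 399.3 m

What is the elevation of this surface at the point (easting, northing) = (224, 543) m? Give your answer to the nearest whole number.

Let the plane be z = a·easting + b·northing + c.
Well B−Well A: 26a + 267b = 67.2;  Well C−Well A: −156a + 139b = 67.1.
Solving gives a = −0.18943, b = 0.27013.
Then c = 332.2 − a·355 − b·246 = 333.00.
At (224, 543): z = −42.4 + 146.7 + 333.00 = 437.2 m.

437 m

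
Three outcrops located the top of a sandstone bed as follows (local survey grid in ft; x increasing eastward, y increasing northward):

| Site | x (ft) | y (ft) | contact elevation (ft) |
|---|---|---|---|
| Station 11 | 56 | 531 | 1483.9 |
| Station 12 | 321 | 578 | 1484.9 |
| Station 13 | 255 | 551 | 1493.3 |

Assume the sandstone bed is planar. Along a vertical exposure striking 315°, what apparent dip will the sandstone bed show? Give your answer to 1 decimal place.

25.3°

Two edge vectors: Station 11→Station 12 = (265, 47, 1), Station 11→Station 13 = (199, 20, 9.4).
Normal n = (Station 11→Station 12) × (Station 11→Station 13) = (421.8, -2292, -4053).
So ∂z/∂x = −n_x/n_z = 0.10407 and ∂z/∂y = −n_y/n_z = −0.56551.
Unit vector along 315° is (sin 315°, cos 315°) = (-0.7071, 0.7071).
Slope in that direction = a·(-0.7071) + b·(0.7071) = −0.47346.
Apparent dip = arctan|0.47346| = 25.3° (true dip is 29.9°, so apparent ≤ true as expected).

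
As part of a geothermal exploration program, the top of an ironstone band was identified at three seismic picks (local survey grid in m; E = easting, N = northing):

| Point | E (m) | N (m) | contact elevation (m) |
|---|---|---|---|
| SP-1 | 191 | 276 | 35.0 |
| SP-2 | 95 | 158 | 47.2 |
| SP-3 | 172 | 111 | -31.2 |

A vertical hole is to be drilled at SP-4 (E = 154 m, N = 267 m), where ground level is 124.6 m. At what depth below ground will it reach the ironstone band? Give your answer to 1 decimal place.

Let the plane be z = a·E + b·N + c.
SP-2−SP-1: −96a − 118b = 12.2;  SP-3−SP-1: −19a − 165b = −66.2.
Solving gives a = −0.72250, b = 0.48441.
Then c = 35 − a·191 − b·276 = 39.30.
At (154, 267): z_contact = −111.27 + 129.34 + 39.30 = 57.37 m.
Depth below ground = 124.6 − 57.37 = 67.2 m.

67.2 m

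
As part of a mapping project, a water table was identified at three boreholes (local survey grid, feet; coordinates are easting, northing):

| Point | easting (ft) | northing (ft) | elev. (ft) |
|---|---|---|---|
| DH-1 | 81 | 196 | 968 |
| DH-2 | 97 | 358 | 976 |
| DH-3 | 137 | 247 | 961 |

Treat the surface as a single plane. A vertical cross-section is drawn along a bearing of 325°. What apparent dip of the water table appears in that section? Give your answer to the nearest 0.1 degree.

9.2°

Let the plane be z = a·easting + b·northing + c.
DH-2−DH-1: 16a + 162b = 8;  DH-3−DH-1: 56a + 51b = −7.
Solving gives a = −0.18677, b = 0.06783.
Unit vector along 325° is (sin 325°, cos 325°) = (-0.5736, 0.8192).
Slope in that direction = a·(-0.5736) + b·(0.8192) = 0.16269.
Apparent dip = arctan|0.16269| = 9.2° (true dip is 11.2°, so apparent ≤ true as expected).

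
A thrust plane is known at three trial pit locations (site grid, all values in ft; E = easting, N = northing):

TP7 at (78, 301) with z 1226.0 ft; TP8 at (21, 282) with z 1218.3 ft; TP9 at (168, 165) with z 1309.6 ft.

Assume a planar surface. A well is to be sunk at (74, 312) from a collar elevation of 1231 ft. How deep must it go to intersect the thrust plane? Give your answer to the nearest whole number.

Let the plane be z = a·E + b·N + c.
TP8−TP7: −57a − 19b = −7.7;  TP9−TP7: 90a − 136b = 83.6.
Solving gives a = 0.27855, b = −0.43037.
Then c = 1226 − a·78 − b·301 = 1333.82.
At (74, 312): z_contact = 20.6 − 134.3 + 1333.82 = 1220.2 ft.
Depth below ground = 1231 − 1220.2 = 11 ft.

11 ft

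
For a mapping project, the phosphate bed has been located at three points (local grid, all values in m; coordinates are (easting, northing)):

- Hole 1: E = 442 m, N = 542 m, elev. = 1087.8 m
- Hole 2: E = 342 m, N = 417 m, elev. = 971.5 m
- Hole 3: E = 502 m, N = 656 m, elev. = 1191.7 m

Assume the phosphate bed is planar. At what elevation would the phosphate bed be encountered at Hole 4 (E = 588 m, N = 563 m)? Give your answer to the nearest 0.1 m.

1116.3 m

Let the plane be z = a·E + b·N + c.
Hole 2−Hole 1: −100a − 125b = −116.3;  Hole 3−Hole 1: 60a + 114b = 103.9.
Solving gives a = 0.06941, b = 0.87487.
Then c = 1087.8 − a·442 − b·542 = 582.94.
At (588, 563): z = 40.8 + 492.6 + 582.94 = 1116.3 m.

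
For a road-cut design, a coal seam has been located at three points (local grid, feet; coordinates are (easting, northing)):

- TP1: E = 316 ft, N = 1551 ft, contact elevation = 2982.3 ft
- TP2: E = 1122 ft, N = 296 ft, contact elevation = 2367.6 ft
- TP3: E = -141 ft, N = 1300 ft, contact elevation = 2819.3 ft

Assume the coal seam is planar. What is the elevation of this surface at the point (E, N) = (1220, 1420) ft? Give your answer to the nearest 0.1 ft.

2971.3 ft

Two edge vectors: TP1→TP2 = (806, -1255, -614.7), TP1→TP3 = (-457, -251, -163).
Normal n = (TP1→TP2) × (TP1→TP3) = (50275.3, 412295.9, -775841).
So ∂z/∂E = −n_x/n_z = 0.064801 and ∂z/∂N = −n_y/n_z = 0.531418.
Intercept c from TP1: 2982.3 − 20.48 − 824.23 = 2137.59.
At (1220, 1420): z = 79.1 + 754.6 + 2137.59 = 2971.3 ft.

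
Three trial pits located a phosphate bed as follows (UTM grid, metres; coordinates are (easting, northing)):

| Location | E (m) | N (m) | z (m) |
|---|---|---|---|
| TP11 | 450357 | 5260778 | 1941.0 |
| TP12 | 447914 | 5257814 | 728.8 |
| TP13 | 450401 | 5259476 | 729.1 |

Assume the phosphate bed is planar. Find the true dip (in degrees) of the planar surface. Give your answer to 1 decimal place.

Let the plane be z = a·E + b·N + c.
TP12−TP11: −2443a − 2964b = −1212.2;  TP13−TP11: 44a − 1302b = −1211.9.
Solving gives a = −0.60817, b = 0.91025.
Gradient magnitude |∇z| = √(a² + b²) = √(0.36988 + 0.82855) = 1.09473.
True dip = arctan(1.09473) = 47.6°, dipping toward SSE (azimuth ≈ 146°).

47.6°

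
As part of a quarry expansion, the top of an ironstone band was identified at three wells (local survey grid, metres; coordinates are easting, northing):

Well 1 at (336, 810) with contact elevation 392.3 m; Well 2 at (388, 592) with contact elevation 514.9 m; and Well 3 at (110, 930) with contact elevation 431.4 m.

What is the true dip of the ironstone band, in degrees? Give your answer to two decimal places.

Two edge vectors: Well 1→Well 2 = (52, -218, 122.6), Well 1→Well 3 = (-226, 120, 39.1).
Normal n = (Well 1→Well 2) × (Well 1→Well 3) = (-23235.8, -29740.8, -43028).
So ∂z/∂easting = −n_x/n_z = −0.54002 and ∂z/∂northing = −n_y/n_z = −0.69120.
Gradient magnitude |∇z| = √(a² + b²) = √(0.29162 + 0.47775) = 0.87714.
True dip = arctan(0.87714) = 41.26°, dipping toward NE (azimuth ≈ 038°).

41.26°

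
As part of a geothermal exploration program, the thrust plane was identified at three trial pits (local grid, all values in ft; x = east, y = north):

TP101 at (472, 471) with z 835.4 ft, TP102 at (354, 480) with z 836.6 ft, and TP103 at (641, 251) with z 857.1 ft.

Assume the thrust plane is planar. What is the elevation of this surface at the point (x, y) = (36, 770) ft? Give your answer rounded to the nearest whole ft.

810 ft

Two edge vectors: TP101→TP102 = (-118, 9, 1.2), TP101→TP103 = (169, -220, 21.7).
Normal n = (TP101→TP102) × (TP101→TP103) = (459.3, 2763.4, 24439).
So ∂z/∂x = −n_x/n_z = −0.01879 and ∂z/∂y = −n_y/n_z = −0.11307.
Intercept c from TP101: 835.4 + 8.87 + 53.26 = 897.53.
At (36, 770): z = −0.7 − 87.1 + 897.53 = 809.8 ft.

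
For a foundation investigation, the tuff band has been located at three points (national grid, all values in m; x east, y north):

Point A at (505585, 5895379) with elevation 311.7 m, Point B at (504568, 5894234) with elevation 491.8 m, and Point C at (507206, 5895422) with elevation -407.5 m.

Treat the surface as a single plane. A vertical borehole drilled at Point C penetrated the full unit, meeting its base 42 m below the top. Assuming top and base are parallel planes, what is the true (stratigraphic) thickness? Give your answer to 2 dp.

37.40 m

Two edge vectors: Point A→Point B = (-1017, -1145, 180.1), Point A→Point C = (1621, 43, -719.2).
Normal n = (Point A→Point B) × (Point A→Point C) = (815739.7, -439484.3, 1812314).
So ∂z/∂x = −n_x/n_z = −0.45011 and ∂z/∂y = −n_y/n_z = 0.24250.
|∇z| = √(a²+b²) = 0.51128, so dip δ = arctan(0.51128) = 27.08°.
True thickness = vertical thickness × cos δ = 42 × cos 27.08° = 37.40 m.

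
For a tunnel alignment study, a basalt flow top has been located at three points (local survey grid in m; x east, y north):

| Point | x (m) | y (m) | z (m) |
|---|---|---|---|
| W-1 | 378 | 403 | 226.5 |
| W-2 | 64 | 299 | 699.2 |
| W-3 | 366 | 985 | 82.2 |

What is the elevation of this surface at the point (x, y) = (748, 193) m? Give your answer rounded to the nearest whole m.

-238 m

Let the plane be z = a·x + b·y + c.
W-2−W-1: −314a − 104b = 472.7;  W-3−W-1: −12a + 582b = −144.3.
Solving gives a = −1.41364, b = −0.27709.
Then c = 226.5 − a·378 − b·403 = 872.52.
At (748, 193): z = −1057.4 − 53.5 + 872.52 = -238.4 m.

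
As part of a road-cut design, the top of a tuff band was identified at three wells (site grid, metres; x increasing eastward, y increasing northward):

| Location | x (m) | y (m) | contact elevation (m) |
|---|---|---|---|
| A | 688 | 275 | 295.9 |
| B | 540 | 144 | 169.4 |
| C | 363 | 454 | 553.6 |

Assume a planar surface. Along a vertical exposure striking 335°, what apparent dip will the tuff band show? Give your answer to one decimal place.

Two edge vectors: A→B = (-148, -131, -126.5), A→C = (-325, 179, 257.7).
Normal n = (A→B) × (A→C) = (-11115.2, 79252.1, -69067).
So ∂z/∂x = −n_x/n_z = −0.16093 and ∂z/∂y = −n_y/n_z = 1.14747.
Unit vector along 335° is (sin 335°, cos 335°) = (-0.4226, 0.9063).
Slope in that direction = a·(-0.4226) + b·(0.9063) = 1.10797.
Apparent dip = arctan|1.10797| = 47.9° (true dip is 49.2°, so apparent ≤ true as expected).

47.9°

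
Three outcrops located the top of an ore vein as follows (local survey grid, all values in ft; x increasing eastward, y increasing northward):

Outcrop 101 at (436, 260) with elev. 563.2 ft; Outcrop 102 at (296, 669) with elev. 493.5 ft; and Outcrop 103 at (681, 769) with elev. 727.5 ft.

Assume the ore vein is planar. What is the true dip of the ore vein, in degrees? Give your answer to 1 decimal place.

31.0°

Let the plane be z = a·x + b·y + c.
Outcrop 102−Outcrop 101: −140a + 409b = −69.7;  Outcrop 103−Outcrop 101: 245a + 509b = 164.3.
Solving gives a = 0.59882, b = 0.03456.
Gradient magnitude |∇z| = √(a² + b²) = √(0.35858 + 0.00119) = 0.59981.
True dip = arctan(0.59981) = 31.0°, dipping toward W (azimuth ≈ 267°).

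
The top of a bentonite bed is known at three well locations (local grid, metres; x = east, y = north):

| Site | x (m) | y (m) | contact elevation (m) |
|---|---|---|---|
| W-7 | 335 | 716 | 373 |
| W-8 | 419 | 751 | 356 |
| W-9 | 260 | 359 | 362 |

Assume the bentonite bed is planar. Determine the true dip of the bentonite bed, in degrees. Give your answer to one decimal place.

14.0°

Let the plane be z = a·x + b·y + c.
W-8−W-7: 84a + 35b = −17;  W-9−W-7: −75a − 357b = −11.
Solving gives a = −0.23587, b = 0.08036.
Gradient magnitude |∇z| = √(a² + b²) = √(0.05563 + 0.00646) = 0.24918.
True dip = arctan(0.24918) = 14.0°, dipping toward ESE (azimuth ≈ 109°).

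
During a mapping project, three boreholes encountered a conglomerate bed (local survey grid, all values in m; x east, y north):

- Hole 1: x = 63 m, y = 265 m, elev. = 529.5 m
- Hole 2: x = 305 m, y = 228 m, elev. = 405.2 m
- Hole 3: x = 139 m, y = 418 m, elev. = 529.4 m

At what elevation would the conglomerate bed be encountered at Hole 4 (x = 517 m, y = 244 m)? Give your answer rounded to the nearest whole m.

308 m

Let the plane be z = a·x + b·y + c.
Hole 2−Hole 1: 242a − 37b = −124.3;  Hole 3−Hole 1: 76a + 153b = −0.1.
Solving gives a = −0.47747, b = 0.23652.
Then c = 529.5 − a·63 − b·265 = 496.90.
At (517, 244): z = −246.9 + 57.7 + 496.90 = 307.8 m.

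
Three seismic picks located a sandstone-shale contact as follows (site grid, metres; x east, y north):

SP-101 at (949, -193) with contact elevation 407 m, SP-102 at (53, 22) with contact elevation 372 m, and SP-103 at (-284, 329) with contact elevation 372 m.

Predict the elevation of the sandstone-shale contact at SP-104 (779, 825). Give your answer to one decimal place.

Two edge vectors: SP-101→SP-102 = (-896, 215, -35), SP-101→SP-103 = (-1233, 522, -35).
Normal n = (SP-101→SP-102) × (SP-101→SP-103) = (10745, 11795, -202617).
So ∂z/∂x = −n_x/n_z = 0.05303 and ∂z/∂y = −n_y/n_z = 0.05821.
Intercept c from SP-101: 407 − 50.33 + 11.24 = 367.91.
At (779, 825): z = 41.3 + 48.0 + 367.91 = 457.2 m.

457.2 m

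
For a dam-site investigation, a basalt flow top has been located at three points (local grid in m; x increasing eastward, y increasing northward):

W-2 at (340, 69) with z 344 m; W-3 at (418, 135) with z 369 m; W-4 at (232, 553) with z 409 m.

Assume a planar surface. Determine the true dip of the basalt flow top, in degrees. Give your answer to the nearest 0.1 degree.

13.8°

Let the plane be z = a·x + b·y + c.
W-3−W-2: 78a + 66b = 25;  W-4−W-2: −108a + 484b = 65.
Solving gives a = 0.17402, b = 0.17313.
Gradient magnitude |∇z| = √(a² + b²) = √(0.03028 + 0.02997) = 0.24547.
True dip = arctan(0.24547) = 13.8°, dipping toward SW (azimuth ≈ 225°).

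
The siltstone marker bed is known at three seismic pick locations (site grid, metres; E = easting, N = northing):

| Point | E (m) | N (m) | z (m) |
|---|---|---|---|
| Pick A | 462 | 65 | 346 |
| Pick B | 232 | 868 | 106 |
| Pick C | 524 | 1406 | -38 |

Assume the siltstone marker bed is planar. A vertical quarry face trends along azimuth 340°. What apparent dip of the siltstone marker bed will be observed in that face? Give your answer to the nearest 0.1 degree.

Two edge vectors: Pick A→Pick B = (-230, 803, -240), Pick A→Pick C = (62, 1341, -384).
Normal n = (Pick A→Pick B) × (Pick A→Pick C) = (13488, -103200, -358216).
So ∂z/∂E = −n_x/n_z = 0.03765 and ∂z/∂N = −n_y/n_z = −0.28809.
Unit vector along 340° is (sin 340°, cos 340°) = (-0.3420, 0.9397).
Slope in that direction = a·(-0.3420) + b·(0.9397) = −0.28360.
Apparent dip = arctan|0.28360| = 15.8° (true dip is 16.2°, so apparent ≤ true as expected).

15.8°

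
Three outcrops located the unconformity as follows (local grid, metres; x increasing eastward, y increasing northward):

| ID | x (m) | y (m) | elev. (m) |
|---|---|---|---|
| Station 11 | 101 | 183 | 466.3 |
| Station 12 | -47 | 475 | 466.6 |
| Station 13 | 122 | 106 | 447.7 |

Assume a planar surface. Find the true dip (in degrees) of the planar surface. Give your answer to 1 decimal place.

49.0°

Let the plane be z = a·x + b·y + c.
Station 12−Station 11: −148a + 292b = 0.3;  Station 13−Station 11: 21a − 77b = −18.6.
Solving gives a = 1.02737, b = 0.52175.
Gradient magnitude |∇z| = √(a² + b²) = √(1.05550 + 0.27222) = 1.15227.
True dip = arctan(1.15227) = 49.0°, dipping toward WSW (azimuth ≈ 243°).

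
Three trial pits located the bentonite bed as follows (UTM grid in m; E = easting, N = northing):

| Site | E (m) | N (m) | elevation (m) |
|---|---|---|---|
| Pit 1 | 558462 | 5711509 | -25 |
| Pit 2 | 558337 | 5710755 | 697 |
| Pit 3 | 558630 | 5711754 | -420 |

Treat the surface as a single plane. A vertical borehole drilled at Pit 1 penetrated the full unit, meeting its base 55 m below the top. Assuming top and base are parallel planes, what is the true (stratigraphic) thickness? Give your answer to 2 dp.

31.01 m

Two edge vectors: Pit 1→Pit 2 = (-125, -754, 722), Pit 1→Pit 3 = (168, 245, -395).
Normal n = (Pit 1→Pit 2) × (Pit 1→Pit 3) = (120940, 71921, 96047).
So ∂z/∂E = −n_x/n_z = −1.25918 and ∂z/∂N = −n_y/n_z = −0.74881.
|∇z| = √(a²+b²) = 1.46500, so dip δ = arctan(1.46500) = 55.68°.
True thickness = vertical thickness × cos δ = 55 × cos 55.68° = 31.01 m.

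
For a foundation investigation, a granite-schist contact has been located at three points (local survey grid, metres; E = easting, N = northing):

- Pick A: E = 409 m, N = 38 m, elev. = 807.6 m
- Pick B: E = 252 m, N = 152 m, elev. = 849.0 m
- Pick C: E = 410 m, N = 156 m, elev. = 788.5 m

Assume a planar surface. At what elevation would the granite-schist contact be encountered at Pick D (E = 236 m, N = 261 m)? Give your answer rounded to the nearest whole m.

838 m

Let the plane be z = a·E + b·N + c.
Pick B−Pick A: −157a + 114b = 41.4;  Pick C−Pick A: 1a + 118b = −19.1.
Solving gives a = −0.37889, b = −0.15865.
Then c = 807.6 − a·409 − b·38 = 968.60.
At (236, 261): z = −89.4 − 41.4 + 968.60 = 837.8 m.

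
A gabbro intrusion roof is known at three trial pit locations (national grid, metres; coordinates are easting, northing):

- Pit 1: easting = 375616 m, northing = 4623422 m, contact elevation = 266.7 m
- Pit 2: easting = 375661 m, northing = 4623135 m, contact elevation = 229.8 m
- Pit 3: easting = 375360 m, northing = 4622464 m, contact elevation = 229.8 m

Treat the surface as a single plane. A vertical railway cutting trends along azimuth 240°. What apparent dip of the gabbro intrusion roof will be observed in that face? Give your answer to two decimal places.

Two edge vectors: Pit 1→Pit 2 = (45, -287, -36.9), Pit 1→Pit 3 = (-256, -958, -36.9).
Normal n = (Pit 1→Pit 2) × (Pit 1→Pit 3) = (-24759.9, 11106.9, -116582).
So ∂z/∂easting = −n_x/n_z = −0.21238 and ∂z/∂northing = −n_y/n_z = 0.09527.
Unit vector along 240° is (sin 240°, cos 240°) = (-0.8660, -0.5000).
Slope in that direction = a·(-0.8660) + b·(-0.5000) = 0.13629.
Apparent dip = arctan|0.13629| = 7.76° (true dip is 13.1°, so apparent ≤ true as expected).

7.76°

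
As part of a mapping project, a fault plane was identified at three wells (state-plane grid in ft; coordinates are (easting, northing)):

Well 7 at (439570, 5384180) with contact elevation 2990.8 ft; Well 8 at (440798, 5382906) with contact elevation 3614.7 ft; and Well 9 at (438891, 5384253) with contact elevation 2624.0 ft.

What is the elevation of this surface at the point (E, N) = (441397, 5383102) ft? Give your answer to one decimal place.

3947.3 ft

Let the plane be z = a·E + b·N + c.
Well 8−Well 7: 1228a − 1274b = 623.9;  Well 9−Well 7: −679a + 73b = −366.8.
Solving gives a = 0.543922378, b = 0.034565683.
Then c = 2990.8 − a·439570 − b·5384180 = −422209.02.
At (441397, 5383102): z = 240085.7 + 186070.6 − 422209.02 = 3947.3 ft.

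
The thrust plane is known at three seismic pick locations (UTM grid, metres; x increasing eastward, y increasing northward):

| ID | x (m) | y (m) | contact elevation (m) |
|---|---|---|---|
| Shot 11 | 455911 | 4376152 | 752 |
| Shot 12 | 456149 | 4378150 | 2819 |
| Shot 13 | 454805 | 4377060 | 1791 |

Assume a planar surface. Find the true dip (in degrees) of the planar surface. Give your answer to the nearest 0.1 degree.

Let the plane be z = a·x + b·y + c.
Shot 12−Shot 11: 238a + 1998b = 2067;  Shot 13−Shot 11: −1106a + 908b = 1039.
Solving gives a = −0.08207, b = 1.04431.
Gradient magnitude |∇z| = √(a² + b²) = √(0.00674 + 1.09058) = 1.04753.
True dip = arctan(1.04753) = 46.3°, dipping toward S (azimuth ≈ 176°).

46.3°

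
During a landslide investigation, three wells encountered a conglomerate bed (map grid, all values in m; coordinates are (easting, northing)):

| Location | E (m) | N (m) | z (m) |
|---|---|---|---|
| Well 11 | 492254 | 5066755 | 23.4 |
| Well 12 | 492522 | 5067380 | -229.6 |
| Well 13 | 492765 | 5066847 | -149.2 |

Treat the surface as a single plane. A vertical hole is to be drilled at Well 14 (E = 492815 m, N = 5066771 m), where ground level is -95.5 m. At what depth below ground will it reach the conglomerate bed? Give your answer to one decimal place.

Let the plane be z = a·E + b·N + c.
Well 12−Well 11: 268a + 625b = −253;  Well 13−Well 11: 511a + 92b = −172.6.
Solving gives a = −0.287049698, b = −0.281713089.
Then c = 23.4 − a·492254 − b·5066755 = 1568695.97.
At (492815, 5066771): z_contact = −141462.40 − 1427375.71 + 1568695.97 = -142.14 m.
Depth below ground = -95.5 − (-142.14) = 46.6 m.

46.6 m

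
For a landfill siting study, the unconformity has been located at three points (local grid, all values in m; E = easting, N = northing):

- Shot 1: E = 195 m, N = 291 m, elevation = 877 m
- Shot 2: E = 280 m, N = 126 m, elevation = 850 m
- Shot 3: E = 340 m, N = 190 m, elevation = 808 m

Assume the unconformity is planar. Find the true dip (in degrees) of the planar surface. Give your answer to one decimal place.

Two edge vectors: Shot 1→Shot 2 = (85, -165, -27), Shot 1→Shot 3 = (145, -101, -69).
Normal n = (Shot 1→Shot 2) × (Shot 1→Shot 3) = (8658, 1950, 15340).
So ∂z/∂E = −n_x/n_z = −0.56441 and ∂z/∂N = −n_y/n_z = −0.12712.
Gradient magnitude |∇z| = √(a² + b²) = √(0.31856 + 0.01616) = 0.57854.
True dip = arctan(0.57854) = 30.1°, dipping toward ENE (azimuth ≈ 077°).

30.1°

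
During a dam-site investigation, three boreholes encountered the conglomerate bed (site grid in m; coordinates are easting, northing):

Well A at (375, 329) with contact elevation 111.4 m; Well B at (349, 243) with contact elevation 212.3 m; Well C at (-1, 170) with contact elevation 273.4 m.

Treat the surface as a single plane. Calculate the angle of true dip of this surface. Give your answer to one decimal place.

50.2°

Two edge vectors: Well A→Well B = (-26, -86, 100.9), Well A→Well C = (-376, -159, 162).
Normal n = (Well A→Well B) × (Well A→Well C) = (2111.1, -33726.4, -28202).
So ∂z/∂easting = −n_x/n_z = 0.07486 and ∂z/∂northing = −n_y/n_z = −1.19589.
Gradient magnitude |∇z| = √(a² + b²) = √(0.00560 + 1.43015) = 1.19823.
True dip = arctan(1.19823) = 50.2°, dipping toward N (azimuth ≈ 356°).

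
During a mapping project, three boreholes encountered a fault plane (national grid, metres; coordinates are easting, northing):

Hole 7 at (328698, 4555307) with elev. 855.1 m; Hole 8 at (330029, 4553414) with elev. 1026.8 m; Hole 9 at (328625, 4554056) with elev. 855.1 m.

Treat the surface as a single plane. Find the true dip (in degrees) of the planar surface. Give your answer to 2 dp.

6.80°

Two edge vectors: Hole 7→Hole 8 = (1331, -1893, 171.7), Hole 7→Hole 9 = (-73, -1251, 0).
Normal n = (Hole 7→Hole 8) × (Hole 7→Hole 9) = (214796.7, -12534.1, -1803270).
So ∂z/∂easting = −n_x/n_z = 0.11912 and ∂z/∂northing = −n_y/n_z = −0.00695.
Gradient magnitude |∇z| = √(a² + b²) = √(0.01419 + 0.00005) = 0.11932.
True dip = arctan(0.11932) = 6.80°, dipping toward W (azimuth ≈ 273°).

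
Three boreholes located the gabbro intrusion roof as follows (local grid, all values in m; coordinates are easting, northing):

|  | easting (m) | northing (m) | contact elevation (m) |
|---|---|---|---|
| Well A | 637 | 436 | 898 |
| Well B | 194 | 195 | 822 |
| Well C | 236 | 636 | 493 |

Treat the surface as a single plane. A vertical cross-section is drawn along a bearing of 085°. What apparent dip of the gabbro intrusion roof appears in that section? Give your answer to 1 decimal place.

Let the plane be z = a·easting + b·northing + c.
Well B−Well A: −443a − 241b = −76;  Well C−Well A: −401a + 200b = −405.
Solving gives a = 0.60896, b = −0.80403.
Unit vector along 085° is (sin 85°, cos 85°) = (0.9962, 0.0872).
Slope in that direction = a·(0.9962) + b·(0.0872) = 0.53657.
Apparent dip = arctan|0.53657| = 28.2° (true dip is 45.2°, so apparent ≤ true as expected).

28.2°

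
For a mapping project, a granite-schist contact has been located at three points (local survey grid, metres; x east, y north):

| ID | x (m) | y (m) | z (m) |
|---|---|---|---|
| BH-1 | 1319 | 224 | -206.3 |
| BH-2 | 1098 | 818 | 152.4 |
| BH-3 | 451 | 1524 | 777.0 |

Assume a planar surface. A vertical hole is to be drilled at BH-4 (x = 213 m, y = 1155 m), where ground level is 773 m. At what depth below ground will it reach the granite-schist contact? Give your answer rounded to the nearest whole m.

25 m

Two edge vectors: BH-1→BH-2 = (-221, 594, 358.7), BH-1→BH-3 = (-868, 1300, 983.3).
Normal n = (BH-1→BH-2) × (BH-1→BH-3) = (117770.2, -94042.3, 228292).
So ∂z/∂x = −n_x/n_z = −0.51588 and ∂z/∂y = −n_y/n_z = 0.41194.
Intercept c from BH-1: -206.3 + 680.44 − 92.27 = 381.87.
At (213, 1155): z_contact = −109.9 + 475.8 + 381.87 = 747.8 m.
Depth below ground = 773 − 747.8 = 25 m.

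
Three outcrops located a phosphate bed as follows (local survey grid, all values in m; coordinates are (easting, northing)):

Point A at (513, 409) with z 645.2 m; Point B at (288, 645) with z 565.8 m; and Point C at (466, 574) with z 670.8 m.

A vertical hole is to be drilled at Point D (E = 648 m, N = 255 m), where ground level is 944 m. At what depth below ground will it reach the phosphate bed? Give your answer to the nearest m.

Let the plane be z = a·E + b·N + c.
Point B−Point A: −225a + 236b = −79.4;  Point C−Point A: −47a + 165b = 25.6.
Solving gives a = 0.73532, b = 0.36461.
Then c = 645.2 − a·513 − b·409 = 118.86.
At (648, 255): z_contact = 476.5 + 93.0 + 118.86 = 688.3 m.
Depth below ground = 944 − 688.3 = 256 m.

256 m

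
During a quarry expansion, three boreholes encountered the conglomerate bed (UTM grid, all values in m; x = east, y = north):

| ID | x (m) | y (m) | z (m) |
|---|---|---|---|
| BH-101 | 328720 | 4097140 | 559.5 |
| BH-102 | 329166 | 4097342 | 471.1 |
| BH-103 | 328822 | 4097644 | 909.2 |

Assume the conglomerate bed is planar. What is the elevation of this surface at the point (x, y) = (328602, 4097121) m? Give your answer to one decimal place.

610.7 m

Two edge vectors: BH-101→BH-102 = (446, 202, -88.4), BH-101→BH-103 = (102, 504, 349.7).
Normal n = (BH-101→BH-102) × (BH-101→BH-103) = (115193, -164983, 204180).
So ∂z/∂x = −n_x/n_z = −0.564173768 and ∂z/∂y = −n_y/n_z = 0.808027231.
Intercept c from BH-101: 559.5 + 185455.20 − 3310600.69 = −3124585.99.
At (328602, 4097121): z = −185388.6 + 3310585.3 − 3124585.99 = 610.7 m.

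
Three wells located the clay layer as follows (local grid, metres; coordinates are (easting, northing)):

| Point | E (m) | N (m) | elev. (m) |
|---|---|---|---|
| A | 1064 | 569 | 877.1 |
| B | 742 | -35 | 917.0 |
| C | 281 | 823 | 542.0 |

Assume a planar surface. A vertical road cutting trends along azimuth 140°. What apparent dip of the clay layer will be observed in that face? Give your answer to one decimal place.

22.5°

Let the plane be z = a·E + b·N + c.
B−A: −322a − 604b = 39.9;  C−A: −783a + 254b = −335.1.
Solving gives a = 0.34660, b = −0.25084.
Unit vector along 140° is (sin 140°, cos 140°) = (0.6428, -0.7660).
Slope in that direction = a·(0.6428) + b·(-0.7660) = 0.41494.
Apparent dip = arctan|0.41494| = 22.5° (true dip is 23.2°, so apparent ≤ true as expected).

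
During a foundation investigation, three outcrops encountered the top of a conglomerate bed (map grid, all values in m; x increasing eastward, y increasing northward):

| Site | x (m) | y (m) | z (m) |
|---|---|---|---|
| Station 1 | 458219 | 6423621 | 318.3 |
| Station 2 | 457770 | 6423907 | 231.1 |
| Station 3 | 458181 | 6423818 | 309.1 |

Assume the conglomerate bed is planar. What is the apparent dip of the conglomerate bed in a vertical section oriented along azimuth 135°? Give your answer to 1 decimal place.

Let the plane be z = a·x + b·y + c.
Station 2−Station 1: −449a + 286b = −87.2;  Station 3−Station 1: −38a + 197b = −9.2.
Solving gives a = 0.18750, b = −0.01053.
Unit vector along 135° is (sin 135°, cos 135°) = (0.7071, -0.7071).
Slope in that direction = a·(0.7071) + b·(-0.7071) = 0.14003.
Apparent dip = arctan|0.14003| = 8.0° (true dip is 10.6°, so apparent ≤ true as expected).

8.0°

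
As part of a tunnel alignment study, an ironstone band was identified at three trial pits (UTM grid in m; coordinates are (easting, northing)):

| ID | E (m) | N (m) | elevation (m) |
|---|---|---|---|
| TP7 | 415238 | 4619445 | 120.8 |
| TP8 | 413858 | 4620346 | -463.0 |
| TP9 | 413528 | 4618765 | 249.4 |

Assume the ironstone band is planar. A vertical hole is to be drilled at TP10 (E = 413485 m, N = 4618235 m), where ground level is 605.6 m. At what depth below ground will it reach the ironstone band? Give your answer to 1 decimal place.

Let the plane be z = a·E + b·N + c.
TP8−TP7: −1380a + 901b = −583.8;  TP9−TP7: −1710a − 680b = 128.6.
Solving gives a = 0.113393678, b = −0.474269395.
Then c = 120.8 − a·415238 − b·4619445 = 2143896.82.
At (413485, 4618235): z_contact = 46886.58 − 2190287.52 + 2143896.82 = 495.89 m.
Depth below ground = 605.6 − 495.89 = 109.7 m.

109.7 m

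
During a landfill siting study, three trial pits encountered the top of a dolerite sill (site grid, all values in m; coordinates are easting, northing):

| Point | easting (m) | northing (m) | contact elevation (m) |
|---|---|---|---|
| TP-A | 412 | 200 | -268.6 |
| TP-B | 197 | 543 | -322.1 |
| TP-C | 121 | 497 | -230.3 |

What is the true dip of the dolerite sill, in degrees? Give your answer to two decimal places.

46.23°

Let the plane be z = a·easting + b·northing + c.
TP-B−TP-A: −215a + 343b = −53.5;  TP-C−TP-A: −291a + 297b = 38.3.
Solving gives a = −0.80723, b = −0.66197.
Gradient magnitude |∇z| = √(a² + b²) = √(0.65162 + 0.43820) = 1.04395.
True dip = arctan(1.04395) = 46.23°, dipping toward NE (azimuth ≈ 051°).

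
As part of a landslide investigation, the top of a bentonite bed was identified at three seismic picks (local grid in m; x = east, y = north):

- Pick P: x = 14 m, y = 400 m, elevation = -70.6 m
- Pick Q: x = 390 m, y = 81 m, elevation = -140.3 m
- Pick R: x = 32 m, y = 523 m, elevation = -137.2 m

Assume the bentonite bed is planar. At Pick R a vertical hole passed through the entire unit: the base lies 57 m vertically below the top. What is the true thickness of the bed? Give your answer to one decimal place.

Two edge vectors: Pick P→Pick Q = (376, -319, -69.7), Pick P→Pick R = (18, 123, -66.6).
Normal n = (Pick P→Pick Q) × (Pick P→Pick R) = (29818.5, 23787, 51990).
So ∂z/∂x = −n_x/n_z = −0.57354 and ∂z/∂y = −n_y/n_z = −0.45753.
|∇z| = √(a²+b²) = 0.73368, so dip δ = arctan(0.73368) = 36.27°.
True thickness = vertical thickness × cos δ = 57 × cos 36.27° = 46.0 m.

46.0 m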